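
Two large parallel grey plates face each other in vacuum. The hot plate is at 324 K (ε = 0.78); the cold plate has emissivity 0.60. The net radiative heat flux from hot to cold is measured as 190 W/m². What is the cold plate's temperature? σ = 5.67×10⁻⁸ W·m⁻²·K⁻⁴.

T₂ ≈ 259 K

q = σ(T₁⁴ − T₂⁴)/(1/ε₁ + 1/ε₂ − 1); denominator = 1.949.
T₂⁴ = T₁⁴ − q·(1/ε₁+1/ε₂−1)/σ = 1.102×10¹⁰ − 190·1.949/5.67×10⁻⁸
    = 4.490×10⁹ K⁴.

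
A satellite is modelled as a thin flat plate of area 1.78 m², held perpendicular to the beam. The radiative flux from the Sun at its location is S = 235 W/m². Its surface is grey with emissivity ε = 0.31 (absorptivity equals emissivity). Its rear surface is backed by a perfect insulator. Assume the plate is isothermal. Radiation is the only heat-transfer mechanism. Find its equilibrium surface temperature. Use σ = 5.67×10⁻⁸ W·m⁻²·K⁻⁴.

At equilibrium, absorbed power = emitted power.
Absorbing cross-section = A = 1.780 m²; emitting surface = A = 1.780 m² (ratio 1).
εS·A_cross = εσ·A_surf·T⁴  ⇒  T⁴ = S/(1σ)   (ε cancels).
T⁴ = 235/(1·5.67×10⁻⁸) = 4.145×10⁹ K⁴.
T = (4.145×10⁹)^(1/4).

T ≈ 254 K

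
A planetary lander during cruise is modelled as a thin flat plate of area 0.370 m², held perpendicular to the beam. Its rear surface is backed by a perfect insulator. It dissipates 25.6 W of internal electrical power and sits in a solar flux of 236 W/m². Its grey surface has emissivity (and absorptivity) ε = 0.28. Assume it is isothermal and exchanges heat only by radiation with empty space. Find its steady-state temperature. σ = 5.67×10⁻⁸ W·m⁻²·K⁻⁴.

T ≈ 304 K

At steady state, absorbed solar power + internal power = radiated power.
Absorbed: α·S·A_cross = 0.28·236·0.3700 = 24.45 W (cross-section A).
Total input = 24.45 + 25.6 = 50.05 W.
Radiated: εσ·A_surf·T⁴ with A_surf = A = 0.3700 m².
T⁴ = 50.05/(0.28·5.67×10⁻⁸·0.3700) = 8.520×10⁹ K⁴.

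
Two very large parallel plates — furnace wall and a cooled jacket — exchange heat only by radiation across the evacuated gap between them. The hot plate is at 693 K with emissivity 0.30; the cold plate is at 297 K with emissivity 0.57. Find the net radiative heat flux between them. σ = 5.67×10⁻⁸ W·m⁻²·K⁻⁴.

For two infinite grey parallel plates, q = σ(T₁⁴ − T₂⁴)/(1/ε₁ + 1/ε₂ − 1).
T₁⁴ − T₂⁴ = 2.306×10¹¹ − 7.781×10⁹ = 2.229×10¹¹ K⁴.
1/ε₁ + 1/ε₂ − 1 = 3.333 + 1.754 − 1 = 4.088.
q = 5.67×10⁻⁸ × 2.229×10¹¹ / 4.088.

q ≈ 3090 W/m²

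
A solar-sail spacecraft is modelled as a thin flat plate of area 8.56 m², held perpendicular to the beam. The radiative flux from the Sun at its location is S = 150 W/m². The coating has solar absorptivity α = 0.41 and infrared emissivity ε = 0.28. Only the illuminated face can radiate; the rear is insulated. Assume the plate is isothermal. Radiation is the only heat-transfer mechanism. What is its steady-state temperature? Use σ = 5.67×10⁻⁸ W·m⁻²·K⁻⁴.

At equilibrium, absorbed power = emitted power.
Absorbing cross-section = A = 8.560 m²; emitting surface = A = 8.560 m² (ratio 1).
αS·A_cross = εσ·A_surf·T⁴  ⇒  T⁴ = αS/(ε·1σ).
T⁴ = 0.410·150/(0.28·1·5.67×10⁻⁸) = 3.874×10⁹ K⁴.
T = (3.874×10⁹)^(1/4).

T ≈ 249 K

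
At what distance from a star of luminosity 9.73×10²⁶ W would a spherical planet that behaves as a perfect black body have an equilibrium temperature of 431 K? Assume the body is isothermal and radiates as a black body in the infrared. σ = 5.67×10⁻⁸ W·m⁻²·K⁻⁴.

d ≈ 9.95×10¹⁰ m

For an isothermal black-emitting sphere, (1−a)S·πr² = σ·4πr²·T⁴ ⇒ S = 4σT⁴/(1−a).
S = 4·5.67×10⁻⁸·(431)⁴/1.00 = 7826 W/m².
Flux falls as S = L/(4πd²), so d = √(L/(4πS)) = √(9.73×10²⁶/(4π·7826)).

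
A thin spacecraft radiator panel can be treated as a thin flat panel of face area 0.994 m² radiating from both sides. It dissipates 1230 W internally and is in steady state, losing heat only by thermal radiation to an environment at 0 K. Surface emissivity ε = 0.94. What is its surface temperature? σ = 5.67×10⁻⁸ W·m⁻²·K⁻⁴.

Steady state: internal power = radiated power, P = εσA T⁴.
Radiating area A = 2·0.994 = 1.988 m².
T⁴ = P/(εσA) = 1230/(0.94·5.67×10⁻⁸·1.988) = 1.161×10¹⁰ K⁴.
T = (1.161×10¹⁰)^(1/4).

T ≈ 328 K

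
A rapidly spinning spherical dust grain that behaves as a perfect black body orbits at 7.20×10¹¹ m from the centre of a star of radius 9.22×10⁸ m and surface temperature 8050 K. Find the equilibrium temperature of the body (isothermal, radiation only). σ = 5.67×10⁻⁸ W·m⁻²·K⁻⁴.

The star's surface emits σT_*⁴; at distance d the flux is S = σT_*⁴(R_*/d)².
S = 5.67×10⁻⁸·(8050)⁴·(9.22×10⁸/7.20×10¹¹)² = 390.4 W/m².
For an isothermal sphere T⁴ = (1−a)S/(4σ) = 1.722×10⁹ K⁴.

T ≈ 204 K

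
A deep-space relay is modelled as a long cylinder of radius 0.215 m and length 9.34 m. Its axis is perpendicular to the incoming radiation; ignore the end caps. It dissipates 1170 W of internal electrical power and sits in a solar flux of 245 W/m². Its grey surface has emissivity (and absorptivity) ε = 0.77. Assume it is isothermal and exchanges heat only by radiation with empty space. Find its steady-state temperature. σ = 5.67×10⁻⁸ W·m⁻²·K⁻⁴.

At steady state, absorbed solar power + internal power = radiated power.
Absorbed: α·S·A_cross = 0.77·245·4.016 = 757.7 W (cross-section 2rL).
Total input = 757.7 + 1170 = 1928 W.
Radiated: εσ·A_surf·T⁴ with A_surf = 2πrL = 12.62 m².
T⁴ = 1928/(0.77·5.67×10⁻⁸·12.62) = 3.499×10⁹ K⁴.

T ≈ 243 K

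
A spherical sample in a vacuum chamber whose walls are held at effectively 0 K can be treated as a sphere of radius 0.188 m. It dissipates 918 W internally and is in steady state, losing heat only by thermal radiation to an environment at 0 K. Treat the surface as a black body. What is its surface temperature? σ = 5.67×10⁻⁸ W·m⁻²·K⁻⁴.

Steady state: internal power = radiated power, P = εσA T⁴.
Radiating area A = 4πr² = 0.4441 m².
T⁴ = P/(εσA) = 918/(1.0·5.67×10⁻⁸·0.4441) = 3.645×10¹⁰ K⁴.
T = (3.645×10¹⁰)^(1/4).

T ≈ 437 K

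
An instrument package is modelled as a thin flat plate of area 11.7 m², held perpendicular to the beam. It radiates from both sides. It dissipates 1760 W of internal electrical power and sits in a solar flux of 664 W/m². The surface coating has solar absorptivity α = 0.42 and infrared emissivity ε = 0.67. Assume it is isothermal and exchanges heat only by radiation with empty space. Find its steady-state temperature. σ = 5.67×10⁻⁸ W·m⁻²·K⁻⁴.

At steady state, absorbed solar power + internal power = radiated power.
Absorbed: α·S·A_cross = 0.42·664·11.70 = 3263 W (cross-section A).
Total input = 3263 + 1760 = 5023 W.
Radiated: εσ·A_surf·T⁴ with A_surf = 2A = 23.40 m².
T⁴ = 5023/(0.67·5.67×10⁻⁸·23.40) = 5.650×10⁹ K⁴.

T ≈ 274 K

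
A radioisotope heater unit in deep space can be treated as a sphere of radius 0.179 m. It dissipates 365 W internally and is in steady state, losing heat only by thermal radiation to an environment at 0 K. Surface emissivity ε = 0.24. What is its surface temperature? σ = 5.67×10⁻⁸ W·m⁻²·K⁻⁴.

T ≈ 508 K

Steady state: internal power = radiated power, P = εσA T⁴.
Radiating area A = 4πr² = 0.4026 m².
T⁴ = P/(εσA) = 365/(0.24·5.67×10⁻⁸·0.4026) = 6.662×10¹⁰ K⁴.
T = (6.662×10¹⁰)^(1/4).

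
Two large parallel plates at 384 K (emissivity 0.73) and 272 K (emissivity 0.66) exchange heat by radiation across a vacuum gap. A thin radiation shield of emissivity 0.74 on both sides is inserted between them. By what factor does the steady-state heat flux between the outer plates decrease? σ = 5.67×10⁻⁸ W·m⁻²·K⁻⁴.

factor ≈ 1.90

Without shield: q₀ = σΔ(T⁴)/(1/ε₁+1/ε₂−1) with denominator 1.885.
With shield the two gaps are in series; the resistances add: (1/ε₁+1/ε_s−1)+(1/ε_s+1/ε₂−1) = 1.721+1.867 = 3.588.
Heat-flux ratio q₀/q = 3.588/1.885.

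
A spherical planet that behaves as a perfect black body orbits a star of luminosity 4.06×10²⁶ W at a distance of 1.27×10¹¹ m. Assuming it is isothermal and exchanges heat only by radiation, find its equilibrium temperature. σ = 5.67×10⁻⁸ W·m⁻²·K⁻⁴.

T ≈ 307 K

First find the stellar flux at distance d: S = L/(4πd²) = 4.06×10²⁶/(4π·(1.27×10¹¹)²) = 2003 W/m².
For an isothermal sphere, absorbed (1−a)S·πr² = emitted σ·4πr²·T⁴, so T⁴ = (1−a)S/(4σ).
T⁴ = 1.00·2003/(4·5.67×10⁻⁸) = 8.832×10⁹ K⁴.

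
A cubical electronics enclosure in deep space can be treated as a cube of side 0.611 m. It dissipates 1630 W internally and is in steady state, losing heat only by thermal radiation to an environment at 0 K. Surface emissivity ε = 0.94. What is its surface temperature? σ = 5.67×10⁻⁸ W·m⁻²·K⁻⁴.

Steady state: internal power = radiated power, P = εσA T⁴.
Radiating area A = 6L² = 2.240 m².
T⁴ = P/(εσA) = 1630/(0.94·5.67×10⁻⁸·2.240) = 1.365×10¹⁰ K⁴.
T = (1.365×10¹⁰)^(1/4).

T ≈ 342 K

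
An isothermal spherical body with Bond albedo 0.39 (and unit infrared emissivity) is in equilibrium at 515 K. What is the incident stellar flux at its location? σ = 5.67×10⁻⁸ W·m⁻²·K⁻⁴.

S ≈ 26200 W/m²

(1−a)S·πr² = σ·4πr²·T⁴ ⇒ S = 4σT⁴/(1−a).
S = 4·5.67×10⁻⁸·7.034×10¹⁰/0.610.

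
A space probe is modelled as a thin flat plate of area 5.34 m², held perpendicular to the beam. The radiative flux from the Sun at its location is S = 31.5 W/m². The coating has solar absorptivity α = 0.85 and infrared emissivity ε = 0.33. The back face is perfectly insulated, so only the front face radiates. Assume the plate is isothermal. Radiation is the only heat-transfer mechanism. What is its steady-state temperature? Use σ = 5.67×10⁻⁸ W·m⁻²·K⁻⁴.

T ≈ 194 K

At equilibrium, absorbed power = emitted power.
Absorbing cross-section = A = 5.340 m²; emitting surface = A = 5.340 m² (ratio 1).
αS·A_cross = εσ·A_surf·T⁴  ⇒  T⁴ = αS/(ε·1σ).
T⁴ = 0.850·31.5/(0.33·1·5.67×10⁻⁸) = 1.431×10⁹ K⁴.
T = (1.431×10⁹)^(1/4).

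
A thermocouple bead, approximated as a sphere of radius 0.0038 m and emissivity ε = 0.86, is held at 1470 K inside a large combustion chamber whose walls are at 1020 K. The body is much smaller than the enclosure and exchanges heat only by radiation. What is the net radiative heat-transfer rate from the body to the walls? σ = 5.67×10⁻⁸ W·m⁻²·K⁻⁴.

P_net ≈ 31.7 W

For a small grey body in a large enclosure: P_net = εσA(T_body⁴ − T_wall⁴).
A = 4πr² = 1.815×10⁻⁴ m²; T_body⁴ − T_wall⁴ = 4.669×10¹² − 1.082×10¹² = 3.587×10¹² K⁴.
|P_net| = 0.86·5.67×10⁻⁸·1.815×10⁻⁴·3.587×10¹².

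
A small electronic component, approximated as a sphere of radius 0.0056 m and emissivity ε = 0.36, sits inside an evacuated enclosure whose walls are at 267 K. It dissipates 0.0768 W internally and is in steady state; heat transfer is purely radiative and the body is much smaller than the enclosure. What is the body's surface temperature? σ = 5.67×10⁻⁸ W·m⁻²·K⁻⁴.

For a small grey body in a large enclosure, net radiated power = εσA(T⁴ − T_w⁴).
Steady state: P = εσA(T⁴ − T_w⁴) with A = 4πr² = 3.941×10⁻⁴ m².
T⁴ = P/(εσA) + T_w⁴ = 0.0768/(0.36·5.67×10⁻⁸·3.941×10⁻⁴) + (267)⁴
    = 9.548×10⁹ + 5.082×10⁹ = 1.463×10¹⁰ K⁴.

T ≈ 348 K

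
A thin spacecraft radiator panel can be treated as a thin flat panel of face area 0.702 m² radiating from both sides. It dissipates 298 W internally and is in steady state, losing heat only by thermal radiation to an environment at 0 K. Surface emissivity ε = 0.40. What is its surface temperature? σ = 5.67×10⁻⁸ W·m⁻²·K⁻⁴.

T ≈ 311 K

Steady state: internal power = radiated power, P = εσA T⁴.
Radiating area A = 2·0.702 = 1.404 m².
T⁴ = P/(εσA) = 298/(0.40·5.67×10⁻⁸·1.404) = 9.358×10⁹ K⁴.
T = (9.358×10⁹)^(1/4).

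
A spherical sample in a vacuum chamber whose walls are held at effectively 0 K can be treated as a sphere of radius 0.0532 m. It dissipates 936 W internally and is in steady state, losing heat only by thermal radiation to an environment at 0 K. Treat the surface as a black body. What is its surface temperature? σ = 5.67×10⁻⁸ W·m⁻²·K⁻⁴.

Steady state: internal power = radiated power, P = εσA T⁴.
Radiating area A = 4πr² = 0.03557 m².
T⁴ = P/(εσA) = 936/(1.0·5.67×10⁻⁸·0.03557) = 4.642×10¹¹ K⁴.
T = (4.642×10¹¹)^(1/4).

T ≈ 825 K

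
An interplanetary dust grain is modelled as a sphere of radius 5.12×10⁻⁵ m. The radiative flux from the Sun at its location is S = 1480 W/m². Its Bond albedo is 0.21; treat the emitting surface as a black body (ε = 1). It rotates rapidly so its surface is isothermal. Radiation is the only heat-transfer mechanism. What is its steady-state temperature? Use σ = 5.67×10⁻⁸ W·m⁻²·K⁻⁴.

At equilibrium, absorbed power = emitted power.
Absorbing cross-section = πr² = 8.235×10⁻⁹ m²; emitting surface = 4πr² = 3.294×10⁻⁸ m² (ratio 4).
(1−a)S·A_cross = εσ·A_surf·T⁴  ⇒  T⁴ = (1−a)S/(4σ).
T⁴ = 0.790·1480/(4·5.67×10⁻⁸) = 5.155×10⁹ K⁴.
T = (5.155×10⁹)^(1/4).

T ≈ 268 K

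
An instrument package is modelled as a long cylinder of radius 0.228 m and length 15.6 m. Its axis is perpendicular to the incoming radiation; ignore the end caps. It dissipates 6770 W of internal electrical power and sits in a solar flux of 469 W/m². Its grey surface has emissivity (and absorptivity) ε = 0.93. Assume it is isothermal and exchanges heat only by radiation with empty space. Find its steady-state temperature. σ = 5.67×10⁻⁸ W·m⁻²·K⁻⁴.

At steady state, absorbed solar power + internal power = radiated power.
Absorbed: α·S·A_cross = 0.93·469·7.114 = 3103 W (cross-section 2rL).
Total input = 3103 + 6770 = 9873 W.
Radiated: εσ·A_surf·T⁴ with A_surf = 2πrL = 22.35 m².
T⁴ = 9873/(0.93·5.67×10⁻⁸·22.35) = 8.378×10⁹ K⁴.

T ≈ 303 K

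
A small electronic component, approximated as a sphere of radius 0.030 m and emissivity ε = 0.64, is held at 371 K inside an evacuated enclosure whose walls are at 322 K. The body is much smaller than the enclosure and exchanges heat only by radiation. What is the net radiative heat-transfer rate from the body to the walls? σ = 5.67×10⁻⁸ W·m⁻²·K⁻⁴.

P_net ≈ 3.36 W

For a small grey body in a large enclosure: P_net = εσA(T_body⁴ − T_wall⁴).
A = 4πr² = 0.01131 m²; T_body⁴ − T_wall⁴ = 1.895×10¹⁰ − 1.075×10¹⁰ = 8.195×10⁹ K⁴.
|P_net| = 0.64·5.67×10⁻⁸·0.01131·8.195×10⁹.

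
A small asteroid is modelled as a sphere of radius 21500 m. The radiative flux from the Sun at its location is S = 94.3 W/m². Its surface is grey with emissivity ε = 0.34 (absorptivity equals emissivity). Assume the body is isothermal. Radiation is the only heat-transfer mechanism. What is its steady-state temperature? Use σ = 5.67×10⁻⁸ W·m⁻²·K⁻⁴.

At equilibrium, absorbed power = emitted power.
Absorbing cross-section = πr² = 1.452×10⁹ m²; emitting surface = 4πr² = 5.809×10⁹ m² (ratio 4).
εS·A_cross = εσ·A_surf·T⁴  ⇒  T⁴ = S/(4σ)   (ε cancels).
T⁴ = 94.3/(4·5.67×10⁻⁸) = 4.158×10⁸ K⁴.
T = (4.158×10⁸)^(1/4).

T ≈ 143 K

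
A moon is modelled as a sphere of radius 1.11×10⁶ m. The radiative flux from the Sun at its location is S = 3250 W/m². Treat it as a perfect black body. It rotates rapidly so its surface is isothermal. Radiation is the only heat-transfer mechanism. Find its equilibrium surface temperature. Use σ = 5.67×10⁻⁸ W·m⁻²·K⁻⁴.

T ≈ 346 K

At equilibrium, absorbed power = emitted power.
Absorbing cross-section = πr² = 3.871×10¹² m²; emitting surface = 4πr² = 1.548×10¹³ m² (ratio 4).
S·A_cross = εσ·A_surf·T⁴  ⇒  T⁴ = S/(4σ).
T⁴ = 1.00·3250/(4·5.67×10⁻⁸) = 1.433×10¹⁰ K⁴.
T = (1.433×10¹⁰)^(1/4).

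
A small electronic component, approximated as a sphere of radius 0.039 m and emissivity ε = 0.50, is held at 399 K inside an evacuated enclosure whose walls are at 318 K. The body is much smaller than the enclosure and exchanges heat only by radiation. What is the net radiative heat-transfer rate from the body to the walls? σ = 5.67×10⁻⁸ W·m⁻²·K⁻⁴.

For a small grey body in a large enclosure: P_net = εσA(T_body⁴ − T_wall⁴).
A = 4πr² = 0.01911 m²; T_body⁴ − T_wall⁴ = 2.534×10¹⁰ − 1.023×10¹⁰ = 1.512×10¹⁰ K⁴.
|P_net| = 0.50·5.67×10⁻⁸·0.01911·1.512×10¹⁰.

P_net ≈ 8.19 W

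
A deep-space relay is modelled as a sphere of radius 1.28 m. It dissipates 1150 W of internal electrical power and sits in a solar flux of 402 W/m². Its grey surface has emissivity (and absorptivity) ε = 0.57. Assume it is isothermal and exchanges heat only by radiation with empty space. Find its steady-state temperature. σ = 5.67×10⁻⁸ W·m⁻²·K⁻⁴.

T ≈ 243 K

At steady state, absorbed solar power + internal power = radiated power.
Absorbed: α·S·A_cross = 0.57·402·5.147 = 1179 W (cross-section πr²).
Total input = 1179 + 1150 = 2329 W.
Radiated: εσ·A_surf·T⁴ with A_surf = 4πr² = 20.59 m².
T⁴ = 2329/(0.57·5.67×10⁻⁸·20.59) = 3.501×10⁹ K⁴.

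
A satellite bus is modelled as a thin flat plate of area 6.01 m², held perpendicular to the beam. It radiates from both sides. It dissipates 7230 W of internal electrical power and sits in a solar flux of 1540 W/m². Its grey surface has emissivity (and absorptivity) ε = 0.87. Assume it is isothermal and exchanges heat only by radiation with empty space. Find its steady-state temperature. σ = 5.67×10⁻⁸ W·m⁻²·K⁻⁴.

T ≈ 401 K

At steady state, absorbed solar power + internal power = radiated power.
Absorbed: α·S·A_cross = 0.87·1540·6.010 = 8052 W (cross-section A).
Total input = 8052 + 7230 = 15280 W.
Radiated: εσ·A_surf·T⁴ with A_surf = 2A = 12.02 m².
T⁴ = 15280/(0.87·5.67×10⁻⁸·12.02) = 2.577×10¹⁰ K⁴.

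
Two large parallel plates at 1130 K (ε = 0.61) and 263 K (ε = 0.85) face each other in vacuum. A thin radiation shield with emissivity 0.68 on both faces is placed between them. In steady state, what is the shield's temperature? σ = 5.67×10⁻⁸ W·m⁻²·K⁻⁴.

In steady state the net flux on the hot side equals that on the cold side.
σ(T₁⁴−T_s⁴)/D₁ = σ(T_s⁴−T₂⁴)/D₂, with D₁ = 1/ε₁+1/ε_s−1 = 2.110, D₂ = 1/ε_s+1/ε₂−1 = 1.647.
Solve for T_s⁴: T_s⁴ = (D₂·T₁⁴ + D₁·T₂⁴)/(D₁+D₂) = 7.175×10¹¹ K⁴.

T_s ≈ 920 K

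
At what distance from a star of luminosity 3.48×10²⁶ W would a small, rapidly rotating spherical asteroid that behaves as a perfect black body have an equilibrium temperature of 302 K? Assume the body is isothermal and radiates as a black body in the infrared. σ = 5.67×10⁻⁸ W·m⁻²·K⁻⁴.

d ≈ 1.21×10¹¹ m

For an isothermal black-emitting sphere, (1−a)S·πr² = σ·4πr²·T⁴ ⇒ S = 4σT⁴/(1−a).
S = 4·5.67×10⁻⁸·(302)⁴/1.00 = 1887 W/m².
Flux falls as S = L/(4πd²), so d = √(L/(4πS)) = √(3.48×10²⁶/(4π·1887)).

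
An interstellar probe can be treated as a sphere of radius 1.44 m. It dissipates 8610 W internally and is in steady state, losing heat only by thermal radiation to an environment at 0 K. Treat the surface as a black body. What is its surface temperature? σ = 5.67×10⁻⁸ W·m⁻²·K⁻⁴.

T ≈ 276 K

Steady state: internal power = radiated power, P = εσA T⁴.
Radiating area A = 4πr² = 26.06 m².
T⁴ = P/(εσA) = 8610/(1.0·5.67×10⁻⁸·26.06) = 5.828×10⁹ K⁴.
T = (5.828×10⁹)^(1/4).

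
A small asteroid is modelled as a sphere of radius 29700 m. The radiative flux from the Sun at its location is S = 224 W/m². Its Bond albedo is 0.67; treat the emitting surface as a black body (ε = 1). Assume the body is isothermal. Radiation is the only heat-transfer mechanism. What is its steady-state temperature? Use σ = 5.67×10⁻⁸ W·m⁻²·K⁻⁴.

At equilibrium, absorbed power = emitted power.
Absorbing cross-section = πr² = 2.771×10⁹ m²; emitting surface = 4πr² = 1.108×10¹⁰ m² (ratio 4).
(1−a)S·A_cross = εσ·A_surf·T⁴  ⇒  T⁴ = (1−a)S/(4σ).
T⁴ = 0.330·224/(4·5.67×10⁻⁸) = 3.259×10⁸ K⁴.
T = (3.259×10⁸)^(1/4).

T ≈ 134 K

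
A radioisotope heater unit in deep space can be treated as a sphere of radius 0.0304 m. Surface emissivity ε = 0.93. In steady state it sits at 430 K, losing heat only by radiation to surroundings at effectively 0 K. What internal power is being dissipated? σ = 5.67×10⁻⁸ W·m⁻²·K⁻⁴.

P ≈ 20.9 W

Steady state: P = εσA T⁴.
A = 4πr² = 0.01161 m²; T⁴ = (430)⁴ = 3.419×10¹⁰ K⁴.
P = 0.93 × 5.67×10⁻⁸ × 0.01161 × 3.419×10¹⁰.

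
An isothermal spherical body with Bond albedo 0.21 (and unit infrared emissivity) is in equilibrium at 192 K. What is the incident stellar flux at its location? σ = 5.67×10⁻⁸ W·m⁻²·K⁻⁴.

(1−a)S·πr² = σ·4πr²·T⁴ ⇒ S = 4σT⁴/(1−a).
S = 4·5.67×10⁻⁸·1.359×10⁹/0.790.

S ≈ 390 W/m²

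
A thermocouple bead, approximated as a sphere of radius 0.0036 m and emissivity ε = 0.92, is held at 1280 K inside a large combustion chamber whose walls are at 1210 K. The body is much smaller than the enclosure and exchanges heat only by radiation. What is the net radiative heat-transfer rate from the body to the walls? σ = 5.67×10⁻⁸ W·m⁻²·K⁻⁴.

For a small grey body in a large enclosure: P_net = εσA(T_body⁴ − T_wall⁴).
A = 4πr² = 1.629×10⁻⁴ m²; T_body⁴ − T_wall⁴ = 2.684×10¹² − 2.144×10¹² = 5.408×10¹¹ K⁴.
|P_net| = 0.92·5.67×10⁻⁸·1.629×10⁻⁴·5.408×10¹¹.

P_net ≈ 4.59 W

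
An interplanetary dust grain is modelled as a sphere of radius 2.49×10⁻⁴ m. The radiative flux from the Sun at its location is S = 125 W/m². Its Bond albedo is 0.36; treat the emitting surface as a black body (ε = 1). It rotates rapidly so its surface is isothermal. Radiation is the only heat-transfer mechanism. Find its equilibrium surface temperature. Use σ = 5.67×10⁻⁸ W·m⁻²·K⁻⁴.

At equilibrium, absorbed power = emitted power.
Absorbing cross-section = πr² = 1.948×10⁻⁷ m²; emitting surface = 4πr² = 7.791×10⁻⁷ m² (ratio 4).
(1−a)S·A_cross = εσ·A_surf·T⁴  ⇒  T⁴ = (1−a)S/(4σ).
T⁴ = 0.640·125/(4·5.67×10⁻⁸) = 3.527×10⁸ K⁴.
T = (3.527×10⁸)^(1/4).

T ≈ 137 K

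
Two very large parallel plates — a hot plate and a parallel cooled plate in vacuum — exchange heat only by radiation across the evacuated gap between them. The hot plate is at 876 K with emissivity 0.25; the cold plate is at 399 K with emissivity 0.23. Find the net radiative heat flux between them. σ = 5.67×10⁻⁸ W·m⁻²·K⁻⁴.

q ≈ 4350 W/m²

For two infinite grey parallel plates, q = σ(T₁⁴ − T₂⁴)/(1/ε₁ + 1/ε₂ − 1).
T₁⁴ − T₂⁴ = 5.889×10¹¹ − 2.534×10¹⁰ = 5.635×10¹¹ K⁴.
1/ε₁ + 1/ε₂ − 1 = 4.000 + 4.348 − 1 = 7.348.
q = 5.67×10⁻⁸ × 5.635×10¹¹ / 7.348.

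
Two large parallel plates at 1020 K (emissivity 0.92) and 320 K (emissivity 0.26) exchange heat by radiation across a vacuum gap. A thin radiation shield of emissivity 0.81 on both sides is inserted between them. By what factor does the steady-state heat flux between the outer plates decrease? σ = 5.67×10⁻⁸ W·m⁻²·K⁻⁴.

factor ≈ 1.37

Without shield: q₀ = σΔ(T⁴)/(1/ε₁+1/ε₂−1) with denominator 3.933.
With shield the two gaps are in series; the resistances add: (1/ε₁+1/ε_s−1)+(1/ε_s+1/ε₂−1) = 1.322+4.081 = 5.402.
Heat-flux ratio q₀/q = 5.402/3.933.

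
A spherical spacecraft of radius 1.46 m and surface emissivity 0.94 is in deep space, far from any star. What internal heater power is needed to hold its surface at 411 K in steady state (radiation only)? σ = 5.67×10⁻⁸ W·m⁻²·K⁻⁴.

P = εσ·4πr²·T⁴.
4πr² = 26.79 m²; T⁴ = 2.853×10¹⁰ K⁴.
P = 0.94·5.67×10⁻⁸·26.79·2.853×10¹⁰.

P ≈ 40700 W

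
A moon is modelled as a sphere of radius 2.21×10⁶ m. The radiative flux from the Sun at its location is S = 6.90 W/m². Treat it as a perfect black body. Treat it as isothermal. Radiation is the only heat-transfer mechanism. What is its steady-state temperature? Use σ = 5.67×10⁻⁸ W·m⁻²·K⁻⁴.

T ≈ 74.3 K

At equilibrium, absorbed power = emitted power.
Absorbing cross-section = πr² = 1.534×10¹³ m²; emitting surface = 4πr² = 6.138×10¹³ m² (ratio 4).
S·A_cross = εσ·A_surf·T⁴  ⇒  T⁴ = S/(4σ).
T⁴ = 1.00·6.90/(4·5.67×10⁻⁸) = 3.042×10⁷ K⁴.
T = (3.042×10⁷)^(1/4).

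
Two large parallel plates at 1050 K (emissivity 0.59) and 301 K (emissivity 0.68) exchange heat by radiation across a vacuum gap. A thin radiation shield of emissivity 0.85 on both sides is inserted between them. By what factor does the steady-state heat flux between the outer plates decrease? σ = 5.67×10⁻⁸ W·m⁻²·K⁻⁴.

Without shield: q₀ = σΔ(T⁴)/(1/ε₁+1/ε₂−1) with denominator 2.166.
With shield the two gaps are in series; the resistances add: (1/ε₁+1/ε_s−1)+(1/ε_s+1/ε₂−1) = 1.871+1.647 = 3.518.
Heat-flux ratio q₀/q = 3.518/2.166.

factor ≈ 1.62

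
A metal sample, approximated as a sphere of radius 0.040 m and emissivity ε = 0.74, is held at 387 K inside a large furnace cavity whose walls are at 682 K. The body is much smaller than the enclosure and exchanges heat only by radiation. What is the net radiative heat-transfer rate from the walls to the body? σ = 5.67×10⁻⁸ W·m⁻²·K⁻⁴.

P_net ≈ 164 W

For a small grey body in a large enclosure: P_net = εσA(T_body⁴ − T_wall⁴).
A = 4πr² = 0.02011 m²; T_body⁴ − T_wall⁴ = 2.243×10¹⁰ − 2.163×10¹¹ = -1.939×10¹¹ K⁴.
|P_net| = 0.74·5.67×10⁻⁸·0.02011·1.939×10¹¹.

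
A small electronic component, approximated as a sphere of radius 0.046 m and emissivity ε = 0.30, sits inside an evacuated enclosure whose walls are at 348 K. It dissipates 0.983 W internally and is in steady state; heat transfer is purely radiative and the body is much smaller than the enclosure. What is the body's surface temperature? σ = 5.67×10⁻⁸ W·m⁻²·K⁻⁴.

For a small grey body in a large enclosure, net radiated power = εσA(T⁴ − T_w⁴).
Steady state: P = εσA(T⁴ − T_w⁴) with A = 4πr² = 0.02659 m².
T⁴ = P/(εσA) + T_w⁴ = 0.983/(0.30·5.67×10⁻⁸·0.02659) + (348)⁴
    = 2.173×10⁹ + 1.467×10¹⁰ = 1.684×10¹⁰ K⁴.

T ≈ 360 K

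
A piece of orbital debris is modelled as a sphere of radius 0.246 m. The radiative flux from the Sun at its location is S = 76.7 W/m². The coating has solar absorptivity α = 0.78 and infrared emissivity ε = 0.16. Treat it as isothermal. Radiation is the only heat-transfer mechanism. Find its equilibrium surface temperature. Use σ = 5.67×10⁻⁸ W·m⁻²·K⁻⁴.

At equilibrium, absorbed power = emitted power.
Absorbing cross-section = πr² = 0.1901 m²; emitting surface = 4πr² = 0.7605 m² (ratio 4).
αS·A_cross = εσ·A_surf·T⁴  ⇒  T⁴ = αS/(ε·4σ).
T⁴ = 0.780·76.7/(0.16·4·5.67×10⁻⁸) = 1.649×10⁹ K⁴.
T = (1.649×10⁹)^(1/4).

T ≈ 202 K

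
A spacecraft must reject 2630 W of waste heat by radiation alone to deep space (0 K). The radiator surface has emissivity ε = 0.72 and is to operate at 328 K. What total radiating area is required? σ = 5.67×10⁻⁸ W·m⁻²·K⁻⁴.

A ≈ 5.57 m²

P = εσA T⁴ ⇒ A = P/(εσT⁴).
T⁴ = 1.157×10¹⁰ K⁴.
A = 2630/(0.72 × 5.67×10⁻⁸ × 1.157×10¹⁰).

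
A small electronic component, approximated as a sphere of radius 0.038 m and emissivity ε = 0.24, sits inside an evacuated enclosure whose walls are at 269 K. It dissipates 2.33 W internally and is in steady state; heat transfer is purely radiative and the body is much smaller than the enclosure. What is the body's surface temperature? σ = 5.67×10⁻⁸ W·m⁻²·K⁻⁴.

T ≈ 348 K

For a small grey body in a large enclosure, net radiated power = εσA(T⁴ − T_w⁴).
Steady state: P = εσA(T⁴ − T_w⁴) with A = 4πr² = 0.01815 m².
T⁴ = P/(εσA) + T_w⁴ = 2.33/(0.24·5.67×10⁻⁸·0.01815) + (269)⁴
    = 9.436×10⁹ + 5.236×10⁹ = 1.467×10¹⁰ K⁴.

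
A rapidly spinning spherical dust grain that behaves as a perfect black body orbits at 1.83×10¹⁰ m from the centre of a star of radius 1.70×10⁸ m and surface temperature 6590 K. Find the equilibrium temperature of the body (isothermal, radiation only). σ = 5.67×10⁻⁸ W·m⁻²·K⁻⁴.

T ≈ 449 K

The star's surface emits σT_*⁴; at distance d the flux is S = σT_*⁴(R_*/d)².
S = 5.67×10⁻⁸·(6590)⁴·(1.70×10⁸/1.83×10¹⁰)² = 9228 W/m².
For an isothermal sphere T⁴ = (1−a)S/(4σ) = 4.069×10¹⁰ K⁴.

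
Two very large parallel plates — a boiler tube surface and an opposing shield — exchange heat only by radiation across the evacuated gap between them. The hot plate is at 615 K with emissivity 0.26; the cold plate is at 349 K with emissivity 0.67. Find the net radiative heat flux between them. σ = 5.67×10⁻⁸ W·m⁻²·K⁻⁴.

q ≈ 1680 W/m²

For two infinite grey parallel plates, q = σ(T₁⁴ − T₂⁴)/(1/ε₁ + 1/ε₂ − 1).
T₁⁴ − T₂⁴ = 1.431×10¹¹ − 1.484×10¹⁰ = 1.282×10¹¹ K⁴.
1/ε₁ + 1/ε₂ − 1 = 3.846 + 1.493 − 1 = 4.339.
q = 5.67×10⁻⁸ × 1.282×10¹¹ / 4.339.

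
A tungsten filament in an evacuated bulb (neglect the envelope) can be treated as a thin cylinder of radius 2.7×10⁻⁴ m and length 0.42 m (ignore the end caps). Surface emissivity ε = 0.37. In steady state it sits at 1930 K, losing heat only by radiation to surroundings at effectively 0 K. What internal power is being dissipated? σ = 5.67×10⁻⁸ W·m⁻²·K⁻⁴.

P ≈ 207 W

Steady state: P = εσA T⁴.
A = 2πrL = 7.125×10⁻⁴ m²; T⁴ = (1930)⁴ = 1.387×10¹³ K⁴.
P = 0.37 × 5.67×10⁻⁸ × 7.125×10⁻⁴ × 1.387×10¹³.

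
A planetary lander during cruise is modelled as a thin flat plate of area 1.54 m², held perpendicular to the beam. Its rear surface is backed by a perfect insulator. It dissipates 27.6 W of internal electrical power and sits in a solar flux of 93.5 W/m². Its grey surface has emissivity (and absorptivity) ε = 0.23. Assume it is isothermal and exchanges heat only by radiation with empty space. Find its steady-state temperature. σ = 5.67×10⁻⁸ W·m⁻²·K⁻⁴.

At steady state, absorbed solar power + internal power = radiated power.
Absorbed: α·S·A_cross = 0.23·93.5·1.540 = 33.12 W (cross-section A).
Total input = 33.12 + 27.6 = 60.72 W.
Radiated: εσ·A_surf·T⁴ with A_surf = A = 1.540 m².
T⁴ = 60.72/(0.23·5.67×10⁻⁸·1.540) = 3.023×10⁹ K⁴.

T ≈ 234 K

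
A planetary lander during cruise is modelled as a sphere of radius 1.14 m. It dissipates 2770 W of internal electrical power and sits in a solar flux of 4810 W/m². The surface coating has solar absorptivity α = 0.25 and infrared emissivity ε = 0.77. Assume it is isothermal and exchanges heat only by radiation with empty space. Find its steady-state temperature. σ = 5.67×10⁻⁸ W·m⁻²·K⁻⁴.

At steady state, absorbed solar power + internal power = radiated power.
Absorbed: α·S·A_cross = 0.25·4810·4.083 = 4910 W (cross-section πr²).
Total input = 4910 + 2770 = 7680 W.
Radiated: εσ·A_surf·T⁴ with A_surf = 4πr² = 16.33 m².
T⁴ = 7680/(0.77·5.67×10⁻⁸·16.33) = 1.077×10¹⁰ K⁴.

T ≈ 322 K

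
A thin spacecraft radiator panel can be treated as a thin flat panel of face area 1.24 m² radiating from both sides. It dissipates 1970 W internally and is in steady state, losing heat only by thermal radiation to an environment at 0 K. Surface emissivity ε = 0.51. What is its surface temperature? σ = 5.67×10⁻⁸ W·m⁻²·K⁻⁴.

T ≈ 407 K

Steady state: internal power = radiated power, P = εσA T⁴.
Radiating area A = 2·1.24 = 2.480 m².
T⁴ = P/(εσA) = 1970/(0.51·5.67×10⁻⁸·2.480) = 2.747×10¹⁰ K⁴.
T = (2.747×10¹⁰)^(1/4).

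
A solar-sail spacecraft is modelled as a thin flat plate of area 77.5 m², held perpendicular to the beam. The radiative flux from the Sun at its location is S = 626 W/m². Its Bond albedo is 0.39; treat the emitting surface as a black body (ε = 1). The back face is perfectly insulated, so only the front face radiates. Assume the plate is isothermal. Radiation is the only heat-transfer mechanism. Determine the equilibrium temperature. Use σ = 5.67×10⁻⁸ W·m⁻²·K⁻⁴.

T ≈ 286 K

At equilibrium, absorbed power = emitted power.
Absorbing cross-section = A = 77.50 m²; emitting surface = A = 77.50 m² (ratio 1).
(1−a)S·A_cross = εσ·A_surf·T⁴  ⇒  T⁴ = (1−a)S/(1σ).
T⁴ = 0.610·626/(1·5.67×10⁻⁸) = 6.735×10⁹ K⁴.
T = (6.735×10⁹)^(1/4).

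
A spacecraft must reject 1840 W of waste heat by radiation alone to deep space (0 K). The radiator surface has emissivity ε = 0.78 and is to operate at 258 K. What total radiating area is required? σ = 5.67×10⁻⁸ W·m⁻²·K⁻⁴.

A ≈ 9.39 m²

P = εσA T⁴ ⇒ A = P/(εσT⁴).
T⁴ = 4.431×10⁹ K⁴.
A = 1840/(0.78 × 5.67×10⁻⁸ × 4.431×10⁹).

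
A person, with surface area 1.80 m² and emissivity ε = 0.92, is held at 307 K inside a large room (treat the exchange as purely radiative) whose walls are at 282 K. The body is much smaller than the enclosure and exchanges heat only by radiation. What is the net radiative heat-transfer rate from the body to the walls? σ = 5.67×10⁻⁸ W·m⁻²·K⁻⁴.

P_net ≈ 240 W

For a small grey body in a large enclosure: P_net = εσA(T_body⁴ − T_wall⁴).
A = 1.80 m²; T_body⁴ − T_wall⁴ = 8.883×10⁹ − 6.324×10⁹ = 2.559×10⁹ K⁴.
|P_net| = 0.92·5.67×10⁻⁸·1.800·2.559×10⁹.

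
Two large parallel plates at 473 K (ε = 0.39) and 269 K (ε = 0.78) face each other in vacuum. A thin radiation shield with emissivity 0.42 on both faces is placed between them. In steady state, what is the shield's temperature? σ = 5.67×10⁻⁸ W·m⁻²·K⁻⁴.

In steady state the net flux on the hot side equals that on the cold side.
σ(T₁⁴−T_s⁴)/D₁ = σ(T_s⁴−T₂⁴)/D₂, with D₁ = 1/ε₁+1/ε_s−1 = 3.945, D₂ = 1/ε_s+1/ε₂−1 = 2.663.
Solve for T_s⁴: T_s⁴ = (D₂·T₁⁴ + D₁·T₂⁴)/(D₁+D₂) = 2.330×10¹⁰ K⁴.

T_s ≈ 391 K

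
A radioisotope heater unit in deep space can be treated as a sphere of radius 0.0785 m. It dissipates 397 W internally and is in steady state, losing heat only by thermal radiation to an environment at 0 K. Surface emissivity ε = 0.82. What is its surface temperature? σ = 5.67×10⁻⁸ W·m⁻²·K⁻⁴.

T ≈ 576 K

Steady state: internal power = radiated power, P = εσA T⁴.
Radiating area A = 4πr² = 0.07744 m².
T⁴ = P/(εσA) = 397/(0.82·5.67×10⁻⁸·0.07744) = 1.103×10¹¹ K⁴.
T = (1.103×10¹¹)^(1/4).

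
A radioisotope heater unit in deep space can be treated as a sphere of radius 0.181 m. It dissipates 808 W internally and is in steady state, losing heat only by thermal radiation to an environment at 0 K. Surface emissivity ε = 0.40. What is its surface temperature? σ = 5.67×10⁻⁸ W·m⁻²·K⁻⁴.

T ≈ 542 K

Steady state: internal power = radiated power, P = εσA T⁴.
Radiating area A = 4πr² = 0.4117 m².
T⁴ = P/(εσA) = 808/(0.40·5.67×10⁻⁸·0.4117) = 8.654×10¹⁰ K⁴.
T = (8.654×10¹⁰)^(1/4).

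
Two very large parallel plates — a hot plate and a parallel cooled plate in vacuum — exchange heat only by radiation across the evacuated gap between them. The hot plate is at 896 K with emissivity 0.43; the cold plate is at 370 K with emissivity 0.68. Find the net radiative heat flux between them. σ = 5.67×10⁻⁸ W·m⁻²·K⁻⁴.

q ≈ 12700 W/m²

For two infinite grey parallel plates, q = σ(T₁⁴ − T₂⁴)/(1/ε₁ + 1/ε₂ − 1).
T₁⁴ − T₂⁴ = 6.445×10¹¹ − 1.874×10¹⁰ = 6.258×10¹¹ K⁴.
1/ε₁ + 1/ε₂ − 1 = 2.326 + 1.471 − 1 = 2.796.
q = 5.67×10⁻⁸ × 6.258×10¹¹ / 2.796.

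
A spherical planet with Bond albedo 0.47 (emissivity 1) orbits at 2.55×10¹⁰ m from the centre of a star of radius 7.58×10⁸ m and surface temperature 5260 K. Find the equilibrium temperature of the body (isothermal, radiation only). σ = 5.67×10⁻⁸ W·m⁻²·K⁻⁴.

T ≈ 547 K

The star's surface emits σT_*⁴; at distance d the flux is S = σT_*⁴(R_*/d)².
S = 5.67×10⁻⁸·(5260)⁴·(7.58×10⁸/2.55×10¹⁰)² = 38350 W/m².
For an isothermal sphere T⁴ = (1−a)S/(4σ) = 8.962×10¹⁰ K⁴.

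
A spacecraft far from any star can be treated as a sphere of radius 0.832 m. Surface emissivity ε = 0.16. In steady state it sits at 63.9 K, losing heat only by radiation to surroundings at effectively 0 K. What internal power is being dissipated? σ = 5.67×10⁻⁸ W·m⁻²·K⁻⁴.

P ≈ 1.32 W

Steady state: P = εσA T⁴.
A = 4πr² = 8.699 m²; T⁴ = (63.9)⁴ = 1.667×10⁷ K⁴.
P = 0.16 × 5.67×10⁻⁸ × 8.699 × 1.667×10⁷.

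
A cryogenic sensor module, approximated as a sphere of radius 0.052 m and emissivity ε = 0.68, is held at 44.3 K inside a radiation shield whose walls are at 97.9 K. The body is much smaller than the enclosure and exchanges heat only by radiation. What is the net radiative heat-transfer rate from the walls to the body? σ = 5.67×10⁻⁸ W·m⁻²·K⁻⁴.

For a small grey body in a large enclosure: P_net = εσA(T_body⁴ − T_wall⁴).
A = 4πr² = 0.03398 m²; T_body⁴ − T_wall⁴ = 3.851×10⁶ − 9.186×10⁷ = -8.801×10⁷ K⁴.
|P_net| = 0.68·5.67×10⁻⁸·0.03398·8.801×10⁷.

P_net ≈ 0.115 W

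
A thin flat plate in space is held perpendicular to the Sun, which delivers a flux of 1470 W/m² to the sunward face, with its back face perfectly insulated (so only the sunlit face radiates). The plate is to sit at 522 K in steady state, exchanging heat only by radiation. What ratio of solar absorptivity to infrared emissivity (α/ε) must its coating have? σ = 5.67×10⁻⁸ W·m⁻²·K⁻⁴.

α/ε ≈ 2.86

Balance: αS·A = εσ·1A·T⁴ ⇒ α/ε = σT⁴/S.
α/ε = 5.67×10⁻⁸·(522)⁴/1470 = 5.67×10⁻⁸·7.425×10¹⁰/1470.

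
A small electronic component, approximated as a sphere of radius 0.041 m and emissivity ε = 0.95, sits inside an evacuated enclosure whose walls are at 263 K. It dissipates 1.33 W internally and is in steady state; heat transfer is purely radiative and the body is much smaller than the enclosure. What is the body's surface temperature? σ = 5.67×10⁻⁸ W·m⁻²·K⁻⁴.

T ≈ 278 K

For a small grey body in a large enclosure, net radiated power = εσA(T⁴ − T_w⁴).
Steady state: P = εσA(T⁴ − T_w⁴) with A = 4πr² = 0.02112 m².
T⁴ = P/(εσA) + T_w⁴ = 1.33/(0.95·5.67×10⁻⁸·0.02112) + (263)⁴
    = 1.169×10⁹ + 4.784×10⁹ = 5.953×10⁹ K⁴.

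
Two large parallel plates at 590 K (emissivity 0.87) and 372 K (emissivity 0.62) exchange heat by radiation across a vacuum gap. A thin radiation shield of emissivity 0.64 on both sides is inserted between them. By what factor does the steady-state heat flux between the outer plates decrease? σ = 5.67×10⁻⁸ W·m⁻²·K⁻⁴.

Without shield: q₀ = σΔ(T⁴)/(1/ε₁+1/ε₂−1) with denominator 1.762.
With shield the two gaps are in series; the resistances add: (1/ε₁+1/ε_s−1)+(1/ε_s+1/ε₂−1) = 1.712+2.175 = 3.887.
Heat-flux ratio q₀/q = 3.887/1.762.

factor ≈ 2.21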